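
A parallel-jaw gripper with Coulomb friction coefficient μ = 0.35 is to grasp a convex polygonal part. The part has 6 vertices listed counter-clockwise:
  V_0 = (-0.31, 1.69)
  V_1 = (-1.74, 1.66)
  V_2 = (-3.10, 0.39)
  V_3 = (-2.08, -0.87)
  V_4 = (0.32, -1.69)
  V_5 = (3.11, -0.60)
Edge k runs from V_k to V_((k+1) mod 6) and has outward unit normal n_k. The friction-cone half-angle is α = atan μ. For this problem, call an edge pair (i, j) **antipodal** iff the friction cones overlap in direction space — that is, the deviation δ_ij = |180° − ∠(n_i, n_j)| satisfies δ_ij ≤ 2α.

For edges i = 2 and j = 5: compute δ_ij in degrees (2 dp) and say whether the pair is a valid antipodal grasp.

δ = 17.20°, valid

α = atan 0.35 = 19.29°;  2α = 38.58°
edge 2: e_2 = (+1.02, -1.26);  n_2 = (-0.7772, -0.6292)
edge 5: e_5 = (-3.42, +2.29);  n_5 = (+0.5564, +0.8309)
∠(n_2, n_5) = 162.80°
δ = |180° − 162.80°| = 17.20°
17.20° ≤ 2α = 38.58°  →  valid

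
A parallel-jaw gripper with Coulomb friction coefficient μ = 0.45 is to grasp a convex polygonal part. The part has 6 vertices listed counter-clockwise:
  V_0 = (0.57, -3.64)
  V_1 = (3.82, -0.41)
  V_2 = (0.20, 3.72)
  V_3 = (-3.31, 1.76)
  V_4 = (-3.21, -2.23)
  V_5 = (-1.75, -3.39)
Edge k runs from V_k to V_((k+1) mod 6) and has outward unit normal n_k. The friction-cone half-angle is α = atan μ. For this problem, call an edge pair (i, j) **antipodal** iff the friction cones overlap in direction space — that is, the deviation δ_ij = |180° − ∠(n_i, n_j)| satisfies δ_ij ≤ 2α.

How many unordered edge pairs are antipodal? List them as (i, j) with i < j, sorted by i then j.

α = atan 0.45 = 24.23°;  2α = 48.46°
n_0 = (+0.7049, -0.7093)
n_1 = (+0.7520, +0.6591)
n_2 = (-0.4875, +0.8731)
n_3 = (-0.9997, -0.0251)
n_4 = (-0.6221, -0.7830)
n_5 = (-0.1071, -0.9942)
  (0,1): δ = 93.59°  ·
  (0,2): δ = 15.64°  ✓
  (0,3): δ = 46.61°  ✓
  (0,4): δ = 96.71°  ·
  (0,5): δ = 129.03°  ·
  (1,2): δ = 102.06°  ·
  (1,3): δ = 39.80°  ✓
  (1,4): δ = 10.30°  ✓
  (1,5): δ = 42.61°  ✓
  (2,3): δ = 117.74°  ·
  (2,4): δ = 67.65°  ·
  (2,5): δ = 35.33°  ✓
  (3,4): δ = 129.90°  ·
  (3,5): δ = 97.59°  ·
  (4,5): δ = 147.68°  ·
antipodal pairs: 6

count = 6; pairs: (0,2), (0,3), (1,3), (1,4), (1,5), (2,5)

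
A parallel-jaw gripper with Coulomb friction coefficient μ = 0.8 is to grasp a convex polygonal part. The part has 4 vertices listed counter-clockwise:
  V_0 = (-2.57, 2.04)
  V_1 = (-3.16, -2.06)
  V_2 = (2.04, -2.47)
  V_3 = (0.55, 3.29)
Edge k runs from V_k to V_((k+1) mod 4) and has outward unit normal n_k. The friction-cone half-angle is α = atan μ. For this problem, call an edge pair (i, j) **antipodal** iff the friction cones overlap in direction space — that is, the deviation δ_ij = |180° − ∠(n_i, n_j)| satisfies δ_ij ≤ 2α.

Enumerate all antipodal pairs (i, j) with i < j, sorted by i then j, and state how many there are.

α = atan 0.8 = 38.66°;  2α = 77.32°
n_0 = (-0.9898, +0.1424)
n_1 = (-0.0786, -0.9969)
n_2 = (+0.9681, +0.2504)
n_3 = (-0.3719, +0.9283)
  (0,1): δ = 86.32°  ·
  (0,2): δ = 22.69°  ✓
  (0,3): δ = 120.02°  ·
  (1,2): δ = 70.99°  ✓
  (1,3): δ = 26.34°  ✓
  (2,3): δ = 82.67°  ·
antipodal pairs: 3

count = 3; pairs: (0,2), (1,2), (1,3)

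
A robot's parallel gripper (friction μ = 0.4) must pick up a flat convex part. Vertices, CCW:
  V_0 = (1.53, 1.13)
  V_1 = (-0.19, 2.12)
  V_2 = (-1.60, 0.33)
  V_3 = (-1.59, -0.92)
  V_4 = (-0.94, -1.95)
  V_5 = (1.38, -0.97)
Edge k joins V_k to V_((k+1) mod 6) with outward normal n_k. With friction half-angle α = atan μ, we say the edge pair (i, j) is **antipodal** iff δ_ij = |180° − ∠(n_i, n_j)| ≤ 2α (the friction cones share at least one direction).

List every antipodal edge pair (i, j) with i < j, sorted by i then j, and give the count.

α = atan 0.4 = 21.80°;  2α = 43.60°
n_0 = (+0.4988, +0.8667)
n_1 = (-0.7856, +0.6188)
n_2 = (-1.0000, -0.0080)
n_3 = (-0.8457, -0.5337)
n_4 = (+0.3891, -0.9212)
n_5 = (+0.9975, -0.0712)
  (0,1): δ = 98.30°  ·
  (0,2): δ = 59.62°  ·
  (0,3): δ = 27.82°  ✓
  (0,4): δ = 52.82°  ·
  (0,5): δ = 115.84°  ·
  (1,2): δ = 141.31°  ·
  (1,3): δ = 109.52°  ·
  (1,4): δ = 28.87°  ✓
  (1,5): δ = 34.14°  ✓
  (2,3): δ = 148.20°  ·
  (2,4): δ = 67.56°  ·
  (2,5): δ = 4.54°  ✓
  (3,4): δ = 99.35°  ·
  (3,5): δ = 36.34°  ✓
  (4,5): δ = 116.99°  ·
antipodal pairs: 5

count = 5; pairs: (0,3), (1,4), (1,5), (2,5), (3,5)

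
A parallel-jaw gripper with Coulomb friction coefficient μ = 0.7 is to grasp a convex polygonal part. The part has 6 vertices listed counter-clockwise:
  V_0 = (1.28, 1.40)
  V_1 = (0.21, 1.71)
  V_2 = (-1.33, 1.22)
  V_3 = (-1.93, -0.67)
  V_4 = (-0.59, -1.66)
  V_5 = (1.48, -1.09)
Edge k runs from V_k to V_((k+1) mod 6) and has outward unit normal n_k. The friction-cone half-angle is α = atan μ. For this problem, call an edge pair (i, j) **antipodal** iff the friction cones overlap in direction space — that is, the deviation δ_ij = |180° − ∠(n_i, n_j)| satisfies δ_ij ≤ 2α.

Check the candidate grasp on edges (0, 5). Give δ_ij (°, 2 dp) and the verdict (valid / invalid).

α = atan 0.7 = 34.99°;  2α = 69.98°
edge 0: e_0 = (-1.07, +0.31);  n_0 = (+0.2783, +0.9605)
edge 5: e_5 = (-0.20, +2.49);  n_5 = (+0.9968, +0.0801)
∠(n_0, n_5) = 69.25°
δ = |180° − 69.25°| = 110.75°
110.75° > 2α = 69.98°  →  invalid

δ = 110.75°, invalid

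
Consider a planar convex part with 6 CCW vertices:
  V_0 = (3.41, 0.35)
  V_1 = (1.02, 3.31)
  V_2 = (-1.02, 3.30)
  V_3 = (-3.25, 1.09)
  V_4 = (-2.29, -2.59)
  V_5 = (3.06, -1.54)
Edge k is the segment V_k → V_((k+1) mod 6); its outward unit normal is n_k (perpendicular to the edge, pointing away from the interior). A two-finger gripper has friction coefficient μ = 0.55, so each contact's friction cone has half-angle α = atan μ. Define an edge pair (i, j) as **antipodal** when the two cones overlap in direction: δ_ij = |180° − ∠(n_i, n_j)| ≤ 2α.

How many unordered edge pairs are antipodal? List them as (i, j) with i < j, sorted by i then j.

α = atan 0.55 = 28.81°;  2α = 57.62°
n_0 = (+0.7780, +0.6282)
n_1 = (-0.0049, +1.0000)
n_2 = (-0.7039, +0.7103)
n_3 = (-0.9676, -0.2524)
n_4 = (+0.1926, -0.9813)
n_5 = (+0.9833, -0.1821)
  (0,1): δ = 128.64°  ·
  (0,2): δ = 84.18°  ·
  (0,3): δ = 24.30°  ✓
  (0,4): δ = 62.19°  ·
  (0,5): δ = 130.59°  ·
  (1,2): δ = 135.54°  ·
  (1,3): δ = 75.66°  ·
  (1,4): δ = 10.82°  ✓
  (1,5): δ = 79.23°  ·
  (2,3): δ = 120.12°  ·
  (2,4): δ = 33.64°  ✓
  (2,5): δ = 34.77°  ✓
  (3,4): δ = 93.52°  ·
  (3,5): δ = 25.11°  ✓
  (4,5): δ = 111.60°  ·
antipodal pairs: 5

count = 5; pairs: (0,3), (1,4), (2,4), (2,5), (3,5)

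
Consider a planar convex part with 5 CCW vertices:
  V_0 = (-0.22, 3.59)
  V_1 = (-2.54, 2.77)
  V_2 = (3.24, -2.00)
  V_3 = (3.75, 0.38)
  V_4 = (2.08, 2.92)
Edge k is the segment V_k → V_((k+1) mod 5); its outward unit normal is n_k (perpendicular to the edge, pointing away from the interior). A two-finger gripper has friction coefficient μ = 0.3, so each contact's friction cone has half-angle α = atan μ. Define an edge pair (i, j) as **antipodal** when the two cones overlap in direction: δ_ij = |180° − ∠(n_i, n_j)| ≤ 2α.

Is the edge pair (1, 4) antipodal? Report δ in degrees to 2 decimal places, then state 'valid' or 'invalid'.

δ = 23.29°, valid

α = atan 0.3 = 16.70°;  2α = 33.40°
edge 1: e_1 = (+5.78, -4.77);  n_1 = (-0.6365, -0.7713)
edge 4: e_4 = (-2.30, +0.67);  n_4 = (+0.2797, +0.9601)
∠(n_1, n_4) = 156.71°
δ = |180° − 156.71°| = 23.29°
23.29° ≤ 2α = 33.40°  →  valid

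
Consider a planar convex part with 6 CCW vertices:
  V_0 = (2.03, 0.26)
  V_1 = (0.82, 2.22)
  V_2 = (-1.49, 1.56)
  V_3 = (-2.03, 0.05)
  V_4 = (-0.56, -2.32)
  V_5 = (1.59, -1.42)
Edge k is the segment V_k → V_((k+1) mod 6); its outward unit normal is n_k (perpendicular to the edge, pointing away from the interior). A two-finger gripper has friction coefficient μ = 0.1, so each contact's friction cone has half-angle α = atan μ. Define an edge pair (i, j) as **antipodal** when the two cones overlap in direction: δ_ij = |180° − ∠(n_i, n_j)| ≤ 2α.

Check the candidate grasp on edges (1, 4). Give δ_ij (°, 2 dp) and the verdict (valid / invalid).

δ = 6.77°, valid

α = atan 0.1 = 5.71°;  2α = 11.42°
edge 1: e_1 = (-2.31, -0.66);  n_1 = (-0.2747, +0.9615)
edge 4: e_4 = (+2.15, +0.90);  n_4 = (+0.3861, -0.9224)
∠(n_1, n_4) = 173.23°
δ = |180° − 173.23°| = 6.77°
6.77° ≤ 2α = 11.42°  →  valid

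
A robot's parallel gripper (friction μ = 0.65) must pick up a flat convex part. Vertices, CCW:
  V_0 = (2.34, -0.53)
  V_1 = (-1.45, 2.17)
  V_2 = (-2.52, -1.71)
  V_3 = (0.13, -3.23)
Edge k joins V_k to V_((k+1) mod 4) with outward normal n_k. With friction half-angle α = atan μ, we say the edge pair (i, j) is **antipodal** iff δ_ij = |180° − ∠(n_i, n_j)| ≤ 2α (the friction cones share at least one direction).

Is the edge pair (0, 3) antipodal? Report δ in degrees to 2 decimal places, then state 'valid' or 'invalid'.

δ = 86.17°, invalid

α = atan 0.65 = 33.02°;  2α = 66.05°
edge 0: e_0 = (-3.79, +2.70);  n_0 = (+0.5802, +0.8145)
edge 3: e_3 = (+2.21, +2.70);  n_3 = (+0.7738, -0.6334)
∠(n_0, n_3) = 93.83°
δ = |180° − 93.83°| = 86.17°
86.17° > 2α = 66.05°  →  invalid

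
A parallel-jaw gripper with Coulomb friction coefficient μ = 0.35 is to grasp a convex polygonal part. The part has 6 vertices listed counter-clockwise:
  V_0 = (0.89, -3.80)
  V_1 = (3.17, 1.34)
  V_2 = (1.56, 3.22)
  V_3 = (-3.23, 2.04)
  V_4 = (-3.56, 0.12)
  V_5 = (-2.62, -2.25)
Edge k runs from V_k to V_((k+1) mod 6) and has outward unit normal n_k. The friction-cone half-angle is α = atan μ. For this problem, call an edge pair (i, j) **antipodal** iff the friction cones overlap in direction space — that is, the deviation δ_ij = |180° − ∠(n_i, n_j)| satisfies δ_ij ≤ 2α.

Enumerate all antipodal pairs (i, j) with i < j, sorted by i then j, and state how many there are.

α = atan 0.35 = 19.29°;  2α = 38.58°
n_0 = (+0.9141, -0.4055)
n_1 = (+0.7595, +0.6505)
n_2 = (-0.2392, +0.9710)
n_3 = (-0.9855, +0.1694)
n_4 = (-0.9296, -0.3687)
n_5 = (-0.4040, -0.9148)
  (0,1): δ = 115.50°  ·
  (0,2): δ = 52.24°  ·
  (0,3): δ = 14.17°  ✓
  (0,4): δ = 45.56°  ·
  (0,5): δ = 90.10°  ·
  (1,2): δ = 116.74°  ·
  (1,3): δ = 50.33°  ·
  (1,4): δ = 18.94°  ✓
  (1,5): δ = 25.60°  ✓
  (2,3): δ = 113.59°  ·
  (2,4): δ = 82.20°  ·
  (2,5): δ = 37.67°  ✓
  (3,4): δ = 148.61°  ·
  (3,5): δ = 104.07°  ·
  (4,5): δ = 135.46°  ·
antipodal pairs: 4

count = 4; pairs: (0,3), (1,4), (1,5), (2,5)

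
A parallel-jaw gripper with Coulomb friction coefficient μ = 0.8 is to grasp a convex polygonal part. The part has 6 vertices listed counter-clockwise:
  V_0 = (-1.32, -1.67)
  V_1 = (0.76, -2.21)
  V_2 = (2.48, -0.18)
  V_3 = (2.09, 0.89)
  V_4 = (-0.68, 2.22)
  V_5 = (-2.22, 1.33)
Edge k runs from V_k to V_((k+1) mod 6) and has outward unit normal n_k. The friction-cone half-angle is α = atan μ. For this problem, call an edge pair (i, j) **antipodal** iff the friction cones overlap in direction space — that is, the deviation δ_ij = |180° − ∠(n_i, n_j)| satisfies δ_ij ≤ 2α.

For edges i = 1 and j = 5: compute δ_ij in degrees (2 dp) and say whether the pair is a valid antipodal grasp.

α = atan 0.8 = 38.66°;  2α = 77.32°
edge 1: e_1 = (+1.72, +2.03);  n_1 = (+0.7630, -0.6464)
edge 5: e_5 = (+0.90, -3.00);  n_5 = (-0.9578, -0.2873)
∠(n_1, n_5) = 123.03°
δ = |180° − 123.03°| = 56.97°
56.97° ≤ 2α = 77.32°  →  valid

δ = 56.97°, valid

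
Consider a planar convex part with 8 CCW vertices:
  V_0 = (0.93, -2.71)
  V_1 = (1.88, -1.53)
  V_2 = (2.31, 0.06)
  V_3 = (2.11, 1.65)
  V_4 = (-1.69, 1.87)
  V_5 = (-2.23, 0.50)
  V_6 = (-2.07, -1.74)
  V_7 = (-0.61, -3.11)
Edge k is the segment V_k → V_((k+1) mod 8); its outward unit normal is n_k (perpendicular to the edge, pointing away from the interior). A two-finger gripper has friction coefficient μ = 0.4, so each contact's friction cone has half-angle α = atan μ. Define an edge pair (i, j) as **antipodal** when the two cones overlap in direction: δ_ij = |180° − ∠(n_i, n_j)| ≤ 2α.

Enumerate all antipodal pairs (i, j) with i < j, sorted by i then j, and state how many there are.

α = atan 0.4 = 21.80°;  2α = 43.60°
n_0 = (+0.7789, -0.6271)
n_1 = (+0.9653, -0.2611)
n_2 = (+0.9922, +0.1248)
n_3 = (+0.0578, +0.9983)
n_4 = (-0.9303, +0.3667)
n_5 = (-0.9975, -0.0712)
n_6 = (-0.6843, -0.7292)
n_7 = (+0.2514, -0.9679)
  (0,1): δ = 156.30°  ·
  (0,2): δ = 133.99°  ·
  (0,3): δ = 54.48°  ·
  (0,4): δ = 17.32°  ✓
  (0,5): δ = 42.92°  ✓
  (0,6): δ = 85.66°  ·
  (0,7): δ = 143.40°  ·
  (1,2): δ = 157.70°  ·
  (1,3): δ = 78.18°  ·
  (1,4): δ = 6.38°  ✓
  (1,5): δ = 19.22°  ✓
  (1,6): δ = 61.95°  ·
  (1,7): δ = 119.69°  ·
  (2,3): δ = 100.48°  ·
  (2,4): δ = 28.68°  ✓
  (2,5): δ = 3.08°  ✓
  (2,6): δ = 39.65°  ✓
  (2,7): δ = 97.39°  ·
  (3,4): δ = 108.20°  ·
  (3,5): δ = 82.60°  ·
  (3,6): δ = 39.87°  ✓
  (3,7): δ = 17.87°  ✓
  (4,5): δ = 154.40°  ·
  (4,6): δ = 111.67°  ·
  (4,7): δ = 53.93°  ·
  (5,6): δ = 137.26°  ·
  (5,7): δ = 79.53°  ·
  (6,7): δ = 122.26°  ·
antipodal pairs: 9

count = 9; pairs: (0,4), (0,5), (1,4), (1,5), (2,4), (2,5), (2,6), (3,6), (3,7)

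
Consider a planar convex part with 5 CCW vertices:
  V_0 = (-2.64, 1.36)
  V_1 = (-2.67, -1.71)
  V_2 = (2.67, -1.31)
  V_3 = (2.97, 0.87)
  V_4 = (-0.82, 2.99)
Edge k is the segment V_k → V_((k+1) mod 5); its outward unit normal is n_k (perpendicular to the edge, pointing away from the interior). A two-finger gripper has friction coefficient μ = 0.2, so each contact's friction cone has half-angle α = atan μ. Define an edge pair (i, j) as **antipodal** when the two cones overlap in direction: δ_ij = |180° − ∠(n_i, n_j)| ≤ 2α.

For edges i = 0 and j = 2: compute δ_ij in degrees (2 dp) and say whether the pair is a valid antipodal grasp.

δ = 7.28°, valid

α = atan 0.2 = 11.31°;  2α = 22.62°
edge 0: e_0 = (-0.03, -3.07);  n_0 = (-1.0000, +0.0098)
edge 2: e_2 = (+0.30, +2.18);  n_2 = (+0.9907, -0.1363)
∠(n_0, n_2) = 172.72°
δ = |180° − 172.72°| = 7.28°
7.28° ≤ 2α = 22.62°  →  valid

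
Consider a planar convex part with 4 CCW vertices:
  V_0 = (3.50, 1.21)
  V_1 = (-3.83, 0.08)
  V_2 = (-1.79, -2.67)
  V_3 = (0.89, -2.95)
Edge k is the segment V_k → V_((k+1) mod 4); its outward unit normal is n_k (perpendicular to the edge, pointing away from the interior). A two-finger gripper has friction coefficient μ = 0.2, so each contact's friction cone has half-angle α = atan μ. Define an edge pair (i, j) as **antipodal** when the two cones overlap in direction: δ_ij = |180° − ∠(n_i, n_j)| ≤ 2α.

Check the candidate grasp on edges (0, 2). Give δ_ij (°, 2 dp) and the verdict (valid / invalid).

α = atan 0.2 = 11.31°;  2α = 22.62°
edge 0: e_0 = (-7.33, -1.13);  n_0 = (-0.1524, +0.9883)
edge 2: e_2 = (+2.68, -0.28);  n_2 = (-0.1039, -0.9946)
∠(n_0, n_2) = 165.27°
δ = |180° − 165.27°| = 14.73°
14.73° ≤ 2α = 22.62°  →  valid

δ = 14.73°, valid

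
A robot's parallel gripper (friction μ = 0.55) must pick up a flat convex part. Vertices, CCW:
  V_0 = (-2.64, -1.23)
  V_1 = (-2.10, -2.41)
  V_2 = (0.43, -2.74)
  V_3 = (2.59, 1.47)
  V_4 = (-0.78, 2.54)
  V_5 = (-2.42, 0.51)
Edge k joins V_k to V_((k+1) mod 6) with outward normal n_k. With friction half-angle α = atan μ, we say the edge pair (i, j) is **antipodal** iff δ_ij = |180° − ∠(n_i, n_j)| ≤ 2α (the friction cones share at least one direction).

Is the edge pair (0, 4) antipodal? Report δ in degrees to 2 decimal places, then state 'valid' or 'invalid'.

δ = 116.48°, invalid

α = atan 0.55 = 28.81°;  2α = 57.62°
edge 0: e_0 = (+0.54, -1.18);  n_0 = (-0.9093, -0.4161)
edge 4: e_4 = (-1.64, -2.03);  n_4 = (-0.7779, +0.6284)
∠(n_0, n_4) = 63.52°
δ = |180° − 63.52°| = 116.48°
116.48° > 2α = 57.62°  →  invalid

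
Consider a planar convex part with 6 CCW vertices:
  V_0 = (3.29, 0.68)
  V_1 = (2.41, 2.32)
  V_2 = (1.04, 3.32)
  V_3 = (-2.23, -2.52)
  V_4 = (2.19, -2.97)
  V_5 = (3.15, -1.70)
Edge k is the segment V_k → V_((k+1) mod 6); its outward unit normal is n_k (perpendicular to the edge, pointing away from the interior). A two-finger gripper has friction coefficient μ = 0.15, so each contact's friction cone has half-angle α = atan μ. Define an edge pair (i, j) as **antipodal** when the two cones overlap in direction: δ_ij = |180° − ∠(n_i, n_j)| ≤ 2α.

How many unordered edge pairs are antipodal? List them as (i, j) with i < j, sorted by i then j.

count = 1; pairs: (2,4)

α = atan 0.15 = 8.53°;  2α = 17.06°
n_0 = (+0.8812, +0.4728)
n_1 = (+0.5896, +0.8077)
n_2 = (-0.8725, +0.4886)
n_3 = (-0.1013, -0.9949)
n_4 = (+0.7977, -0.6030)
n_5 = (+0.9983, -0.0587)
  (0,1): δ = 154.34°  ·
  (0,2): δ = 57.46°  ·
  (0,3): δ = 55.97°  ·
  (0,4): δ = 114.70°  ·
  (0,5): δ = 148.42°  ·
  (1,2): δ = 83.12°  ·
  (1,3): δ = 30.31°  ·
  (1,4): δ = 89.04°  ·
  (1,5): δ = 122.76°  ·
  (2,3): δ = 66.57°  ·
  (2,4): δ = 7.84°  ✓
  (2,5): δ = 25.88°  ·
  (3,4): δ = 121.27°  ·
  (3,5): δ = 87.55°  ·
  (4,5): δ = 146.28°  ·
antipodal pairs: 1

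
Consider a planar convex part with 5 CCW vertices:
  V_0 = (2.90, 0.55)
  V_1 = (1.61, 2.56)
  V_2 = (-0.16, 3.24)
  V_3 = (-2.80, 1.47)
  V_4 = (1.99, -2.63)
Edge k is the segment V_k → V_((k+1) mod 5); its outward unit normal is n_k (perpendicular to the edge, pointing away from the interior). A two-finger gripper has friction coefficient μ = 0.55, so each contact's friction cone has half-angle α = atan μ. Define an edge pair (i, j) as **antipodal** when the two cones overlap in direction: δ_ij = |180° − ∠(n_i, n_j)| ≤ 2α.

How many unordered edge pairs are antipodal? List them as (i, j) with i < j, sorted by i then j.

count = 3; pairs: (0,3), (1,3), (2,4)

α = atan 0.55 = 28.81°;  2α = 57.62°
n_0 = (+0.8416, +0.5401)
n_1 = (+0.3586, +0.9335)
n_2 = (-0.5569, +0.8306)
n_3 = (-0.6503, -0.7597)
n_4 = (+0.9614, -0.2751)
  (0,1): δ = 143.71°  ·
  (0,2): δ = 88.85°  ·
  (0,3): δ = 16.75°  ✓
  (0,4): δ = 131.34°  ·
  (1,2): δ = 125.14°  ·
  (1,3): δ = 19.55°  ✓
  (1,4): δ = 95.05°  ·
  (2,3): δ = 74.40°  ·
  (2,4): δ = 40.19°  ✓
  (3,4): δ = 65.41°  ·
antipodal pairs: 3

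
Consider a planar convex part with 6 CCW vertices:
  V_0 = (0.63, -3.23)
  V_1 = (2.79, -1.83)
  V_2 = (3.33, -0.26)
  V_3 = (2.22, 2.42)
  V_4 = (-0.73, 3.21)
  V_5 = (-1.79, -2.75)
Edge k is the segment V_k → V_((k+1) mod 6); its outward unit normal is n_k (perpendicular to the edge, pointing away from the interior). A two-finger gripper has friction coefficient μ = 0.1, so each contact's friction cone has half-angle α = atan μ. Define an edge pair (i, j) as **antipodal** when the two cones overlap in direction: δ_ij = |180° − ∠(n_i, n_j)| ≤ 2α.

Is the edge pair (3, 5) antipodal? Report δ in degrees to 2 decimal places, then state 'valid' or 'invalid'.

α = atan 0.1 = 5.71°;  2α = 11.42°
edge 3: e_3 = (-2.95, +0.79);  n_3 = (+0.2587, +0.9660)
edge 5: e_5 = (+2.42, -0.48);  n_5 = (-0.1946, -0.9809)
∠(n_3, n_5) = 176.23°
δ = |180° − 176.23°| = 3.77°
3.77° ≤ 2α = 11.42°  →  valid

δ = 3.77°, valid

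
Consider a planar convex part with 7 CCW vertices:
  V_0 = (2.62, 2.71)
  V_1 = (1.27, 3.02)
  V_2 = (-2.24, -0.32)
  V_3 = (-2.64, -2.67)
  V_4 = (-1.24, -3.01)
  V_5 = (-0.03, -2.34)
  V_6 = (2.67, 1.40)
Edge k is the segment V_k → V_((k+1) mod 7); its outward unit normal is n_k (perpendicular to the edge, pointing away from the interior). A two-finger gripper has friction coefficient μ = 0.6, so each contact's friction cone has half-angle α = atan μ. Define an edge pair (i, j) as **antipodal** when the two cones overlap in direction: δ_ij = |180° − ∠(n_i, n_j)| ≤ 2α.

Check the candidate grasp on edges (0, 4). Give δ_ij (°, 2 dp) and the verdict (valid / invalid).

δ = 41.91°, valid

α = atan 0.6 = 30.96°;  2α = 61.93°
edge 0: e_0 = (-1.35, +0.31);  n_0 = (+0.2238, +0.9746)
edge 4: e_4 = (+1.21, +0.67);  n_4 = (+0.4844, -0.8748)
∠(n_0, n_4) = 138.09°
δ = |180° − 138.09°| = 41.91°
41.91° ≤ 2α = 61.93°  →  valid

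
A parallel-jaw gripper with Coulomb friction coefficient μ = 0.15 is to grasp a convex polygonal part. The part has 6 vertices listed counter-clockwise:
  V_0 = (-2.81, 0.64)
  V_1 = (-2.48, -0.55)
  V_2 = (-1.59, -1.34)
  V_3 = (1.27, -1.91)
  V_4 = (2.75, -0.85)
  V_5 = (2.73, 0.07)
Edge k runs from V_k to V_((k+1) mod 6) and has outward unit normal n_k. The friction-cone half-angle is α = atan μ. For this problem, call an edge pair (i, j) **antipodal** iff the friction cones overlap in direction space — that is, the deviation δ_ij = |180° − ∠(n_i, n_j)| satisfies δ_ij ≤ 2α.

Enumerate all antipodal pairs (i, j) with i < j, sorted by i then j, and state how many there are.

α = atan 0.15 = 8.53°;  2α = 17.06°
n_0 = (-0.9636, -0.2672)
n_1 = (-0.6638, -0.7479)
n_2 = (-0.1955, -0.9807)
n_3 = (+0.5823, -0.8130)
n_4 = (+0.9998, +0.0217)
n_5 = (+0.1023, +0.9947)
  (0,1): δ = 147.09°  ·
  (0,2): δ = 116.77°  ·
  (0,3): δ = 69.89°  ·
  (0,4): δ = 14.25°  ✓
  (0,5): δ = 68.63°  ·
  (1,2): δ = 149.68°  ·
  (1,3): δ = 102.80°  ·
  (1,4): δ = 47.16°  ·
  (1,5): δ = 35.72°  ·
  (2,3): δ = 133.12°  ·
  (2,4): δ = 77.48°  ·
  (2,5): δ = 5.40°  ✓
  (3,4): δ = 124.37°  ·
  (3,5): δ = 41.49°  ·
  (4,5): δ = 97.12°  ·
antipodal pairs: 2

count = 2; pairs: (0,4), (2,5)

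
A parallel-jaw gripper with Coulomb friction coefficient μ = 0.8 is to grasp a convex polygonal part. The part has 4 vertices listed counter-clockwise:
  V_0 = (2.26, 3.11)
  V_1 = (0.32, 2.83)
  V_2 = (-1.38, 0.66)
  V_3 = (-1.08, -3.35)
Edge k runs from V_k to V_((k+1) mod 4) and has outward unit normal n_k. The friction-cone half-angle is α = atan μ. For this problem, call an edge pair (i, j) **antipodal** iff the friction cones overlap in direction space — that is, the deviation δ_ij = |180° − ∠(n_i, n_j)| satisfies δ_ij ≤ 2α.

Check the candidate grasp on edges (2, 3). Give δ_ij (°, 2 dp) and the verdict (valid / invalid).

α = atan 0.8 = 38.66°;  2α = 77.32°
edge 2: e_2 = (+0.30, -4.01);  n_2 = (-0.9972, -0.0746)
edge 3: e_3 = (+3.34, +6.46);  n_3 = (+0.8883, -0.4593)
∠(n_2, n_3) = 148.38°
δ = |180° − 148.38°| = 31.62°
31.62° ≤ 2α = 77.32°  →  valid

δ = 31.62°, valid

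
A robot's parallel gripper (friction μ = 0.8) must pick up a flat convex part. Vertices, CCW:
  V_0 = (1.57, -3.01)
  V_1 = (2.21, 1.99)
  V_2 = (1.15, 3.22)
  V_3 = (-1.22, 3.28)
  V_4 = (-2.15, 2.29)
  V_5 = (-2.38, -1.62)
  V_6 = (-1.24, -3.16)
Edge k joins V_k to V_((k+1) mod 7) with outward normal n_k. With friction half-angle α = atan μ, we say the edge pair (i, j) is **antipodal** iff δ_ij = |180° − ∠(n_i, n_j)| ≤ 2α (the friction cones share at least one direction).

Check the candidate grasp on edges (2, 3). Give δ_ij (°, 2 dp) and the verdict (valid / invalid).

δ = 131.76°, invalid

α = atan 0.8 = 38.66°;  2α = 77.32°
edge 2: e_2 = (-2.37, +0.06);  n_2 = (+0.0253, +0.9997)
edge 3: e_3 = (-0.93, -0.99);  n_3 = (-0.7288, +0.6847)
∠(n_2, n_3) = 48.24°
δ = |180° − 48.24°| = 131.76°
131.76° > 2α = 77.32°  →  invalid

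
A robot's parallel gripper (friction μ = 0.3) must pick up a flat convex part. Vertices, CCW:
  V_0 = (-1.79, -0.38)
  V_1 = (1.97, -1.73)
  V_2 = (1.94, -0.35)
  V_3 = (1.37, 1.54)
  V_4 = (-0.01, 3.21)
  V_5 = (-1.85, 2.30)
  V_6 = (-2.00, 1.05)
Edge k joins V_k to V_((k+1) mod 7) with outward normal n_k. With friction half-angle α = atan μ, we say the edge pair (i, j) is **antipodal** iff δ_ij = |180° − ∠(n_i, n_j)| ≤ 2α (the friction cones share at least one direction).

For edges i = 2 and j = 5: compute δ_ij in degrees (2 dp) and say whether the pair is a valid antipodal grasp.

δ = 23.63°, valid

α = atan 0.3 = 16.70°;  2α = 33.40°
edge 2: e_2 = (-0.57, +1.89);  n_2 = (+0.9574, +0.2887)
edge 5: e_5 = (-0.15, -1.25);  n_5 = (-0.9929, +0.1191)
∠(n_2, n_5) = 156.37°
δ = |180° − 156.37°| = 23.63°
23.63° ≤ 2α = 33.40°  →  valid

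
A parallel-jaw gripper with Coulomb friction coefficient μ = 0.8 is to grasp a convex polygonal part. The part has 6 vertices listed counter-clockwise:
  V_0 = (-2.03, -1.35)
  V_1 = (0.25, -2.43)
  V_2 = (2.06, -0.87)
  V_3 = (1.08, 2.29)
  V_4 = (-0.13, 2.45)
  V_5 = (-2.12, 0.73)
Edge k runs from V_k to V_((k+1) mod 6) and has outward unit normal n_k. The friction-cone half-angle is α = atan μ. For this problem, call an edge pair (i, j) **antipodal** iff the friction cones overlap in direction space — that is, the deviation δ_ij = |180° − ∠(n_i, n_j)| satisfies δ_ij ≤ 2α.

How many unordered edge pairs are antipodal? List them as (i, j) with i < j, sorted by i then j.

count = 8; pairs: (0,2), (0,3), (0,4), (1,3), (1,4), (1,5), (2,4), (2,5)

α = atan 0.8 = 38.66°;  2α = 77.32°
n_0 = (-0.4281, -0.9037)
n_1 = (+0.6529, -0.7575)
n_2 = (+0.9551, +0.2962)
n_3 = (+0.1311, +0.9914)
n_4 = (-0.6539, +0.7566)
n_5 = (-0.9991, -0.0432)
  (0,1): δ = 113.90°  ·
  (0,2): δ = 47.42°  ✓
  (0,3): δ = 17.81°  ✓
  (0,4): δ = 66.18°  ✓
  (0,5): δ = 117.82°  ·
  (1,2): δ = 113.53°  ·
  (1,3): δ = 48.29°  ✓
  (1,4): δ = 0.08°  ✓
  (1,5): δ = 51.72°  ✓
  (2,3): δ = 114.76°  ·
  (2,4): δ = 66.39°  ✓
  (2,5): δ = 14.75°  ✓
  (3,4): δ = 131.63°  ·
  (3,5): δ = 79.99°  ·
  (4,5): δ = 128.36°  ·
antipodal pairs: 8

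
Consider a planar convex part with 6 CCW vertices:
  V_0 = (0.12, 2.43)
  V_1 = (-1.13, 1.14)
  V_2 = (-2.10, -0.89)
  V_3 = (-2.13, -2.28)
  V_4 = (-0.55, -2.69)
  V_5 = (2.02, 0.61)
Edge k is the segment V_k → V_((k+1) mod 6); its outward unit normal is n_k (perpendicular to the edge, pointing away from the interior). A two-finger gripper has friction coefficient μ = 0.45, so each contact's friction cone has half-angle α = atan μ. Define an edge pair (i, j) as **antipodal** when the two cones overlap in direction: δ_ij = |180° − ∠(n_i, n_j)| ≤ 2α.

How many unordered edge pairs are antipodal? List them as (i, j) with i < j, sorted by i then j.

α = atan 0.45 = 24.23°;  2α = 48.46°
n_0 = (-0.7182, +0.6959)
n_1 = (-0.9023, +0.4311)
n_2 = (-0.9998, +0.0216)
n_3 = (-0.2512, -0.9679)
n_4 = (+0.7890, -0.6144)
n_5 = (+0.6917, +0.7221)
  (0,1): δ = 161.44°  ·
  (0,2): δ = 137.14°  ·
  (0,3): δ = 60.45°  ·
  (0,4): δ = 6.19°  ✓
  (0,5): δ = 90.33°  ·
  (1,2): δ = 155.70°  ·
  (1,3): δ = 79.01°  ·
  (1,4): δ = 12.37°  ✓
  (1,5): δ = 71.77°  ·
  (2,3): δ = 103.31°  ·
  (2,4): δ = 36.67°  ✓
  (2,5): δ = 47.47°  ✓
  (3,4): δ = 113.36°  ·
  (3,5): δ = 29.22°  ✓
  (4,5): δ = 95.86°  ·
antipodal pairs: 5

count = 5; pairs: (0,4), (1,4), (2,4), (2,5), (3,5)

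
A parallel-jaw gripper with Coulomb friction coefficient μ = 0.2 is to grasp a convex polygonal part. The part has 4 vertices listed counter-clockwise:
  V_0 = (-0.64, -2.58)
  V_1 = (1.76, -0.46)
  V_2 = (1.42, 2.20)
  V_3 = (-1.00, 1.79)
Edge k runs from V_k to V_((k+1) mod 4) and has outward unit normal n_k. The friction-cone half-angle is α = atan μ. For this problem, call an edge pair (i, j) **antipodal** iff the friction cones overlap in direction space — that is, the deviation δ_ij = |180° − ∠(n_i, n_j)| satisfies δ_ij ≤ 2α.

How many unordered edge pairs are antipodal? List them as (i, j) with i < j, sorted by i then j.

α = atan 0.2 = 11.31°;  2α = 22.62°
n_0 = (+0.6620, -0.7495)
n_1 = (+0.9919, +0.1268)
n_2 = (-0.1670, +0.9859)
n_3 = (-0.9966, -0.0821)
  (0,1): δ = 124.17°  ·
  (0,2): δ = 31.84°  ·
  (0,3): δ = 53.25°  ·
  (1,2): δ = 87.67°  ·
  (1,3): δ = 2.57°  ✓
  (2,3): δ = 94.91°  ·
antipodal pairs: 1

count = 1; pairs: (1,3)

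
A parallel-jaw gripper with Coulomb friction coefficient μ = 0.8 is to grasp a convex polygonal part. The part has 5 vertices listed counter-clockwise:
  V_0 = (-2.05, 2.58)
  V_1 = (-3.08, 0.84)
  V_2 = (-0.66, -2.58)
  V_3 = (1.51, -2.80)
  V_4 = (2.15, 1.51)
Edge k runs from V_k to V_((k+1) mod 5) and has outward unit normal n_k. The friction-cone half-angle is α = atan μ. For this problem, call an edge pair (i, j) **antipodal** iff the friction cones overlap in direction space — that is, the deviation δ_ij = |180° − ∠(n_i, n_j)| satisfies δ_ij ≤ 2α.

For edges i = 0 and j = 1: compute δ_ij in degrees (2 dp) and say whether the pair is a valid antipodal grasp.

α = atan 0.8 = 38.66°;  2α = 77.32°
edge 0: e_0 = (-1.03, -1.74);  n_0 = (-0.8605, +0.5094)
edge 1: e_1 = (+2.42, -3.42);  n_1 = (-0.8163, -0.5776)
∠(n_0, n_1) = 65.91°
δ = |180° − 65.91°| = 114.09°
114.09° > 2α = 77.32°  →  invalid

δ = 114.09°, invalid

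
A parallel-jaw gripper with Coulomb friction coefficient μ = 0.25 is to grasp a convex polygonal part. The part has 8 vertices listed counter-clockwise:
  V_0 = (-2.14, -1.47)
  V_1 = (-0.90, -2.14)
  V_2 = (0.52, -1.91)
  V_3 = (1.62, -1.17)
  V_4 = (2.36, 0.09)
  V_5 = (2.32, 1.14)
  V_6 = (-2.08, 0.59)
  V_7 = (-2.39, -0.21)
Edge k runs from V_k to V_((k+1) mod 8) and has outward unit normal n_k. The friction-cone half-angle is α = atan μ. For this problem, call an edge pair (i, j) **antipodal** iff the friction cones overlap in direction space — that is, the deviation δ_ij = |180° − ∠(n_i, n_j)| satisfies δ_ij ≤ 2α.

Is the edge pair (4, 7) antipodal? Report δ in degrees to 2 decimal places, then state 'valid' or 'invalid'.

δ = 9.04°, valid

α = atan 0.25 = 14.04°;  2α = 28.07°
edge 4: e_4 = (-0.04, +1.05);  n_4 = (+0.9993, +0.0381)
edge 7: e_7 = (+0.25, -1.26);  n_7 = (-0.9809, -0.1946)
∠(n_4, n_7) = 170.96°
δ = |180° − 170.96°| = 9.04°
9.04° ≤ 2α = 28.07°  →  valid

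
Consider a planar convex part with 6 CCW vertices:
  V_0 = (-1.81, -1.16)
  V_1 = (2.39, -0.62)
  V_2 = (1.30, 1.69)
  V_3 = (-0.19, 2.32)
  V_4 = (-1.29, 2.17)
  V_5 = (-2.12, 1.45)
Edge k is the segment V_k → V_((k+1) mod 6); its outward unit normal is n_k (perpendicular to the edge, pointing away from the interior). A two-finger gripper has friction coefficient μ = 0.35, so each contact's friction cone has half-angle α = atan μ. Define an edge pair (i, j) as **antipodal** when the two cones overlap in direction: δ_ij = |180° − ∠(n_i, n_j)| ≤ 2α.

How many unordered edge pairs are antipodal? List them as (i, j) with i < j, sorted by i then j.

count = 4; pairs: (0,2), (0,3), (0,4), (1,5)

α = atan 0.35 = 19.29°;  2α = 38.58°
n_0 = (+0.1275, -0.9918)
n_1 = (+0.9044, +0.4267)
n_2 = (+0.3894, +0.9211)
n_3 = (-0.1351, +0.9908)
n_4 = (-0.6553, +0.7554)
n_5 = (-0.9930, -0.1179)
  (0,1): δ = 72.07°  ·
  (0,2): δ = 30.25°  ✓
  (0,3): δ = 0.44°  ✓
  (0,4): δ = 33.61°  ✓
  (0,5): δ = 89.45°  ·
  (1,2): δ = 138.18°  ·
  (1,3): δ = 107.50°  ·
  (1,4): δ = 74.32°  ·
  (1,5): δ = 18.49°  ✓
  (2,3): δ = 149.32°  ·
  (2,4): δ = 116.14°  ·
  (2,5): δ = 60.31°  ·
  (3,4): δ = 146.82°  ·
  (3,5): δ = 90.99°  ·
  (4,5): δ = 124.17°  ·
antipodal pairs: 4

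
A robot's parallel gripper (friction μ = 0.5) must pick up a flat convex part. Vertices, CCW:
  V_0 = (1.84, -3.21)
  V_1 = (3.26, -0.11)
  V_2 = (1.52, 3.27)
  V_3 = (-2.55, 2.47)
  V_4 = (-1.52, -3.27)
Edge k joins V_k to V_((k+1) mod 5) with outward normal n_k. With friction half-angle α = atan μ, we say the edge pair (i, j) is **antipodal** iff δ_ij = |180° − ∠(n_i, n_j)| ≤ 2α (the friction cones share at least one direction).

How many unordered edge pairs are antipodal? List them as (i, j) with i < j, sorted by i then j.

count = 3; pairs: (0,3), (1,3), (2,4)

α = atan 0.5 = 26.57°;  2α = 53.13°
n_0 = (+0.9092, -0.4165)
n_1 = (+0.8891, +0.4577)
n_2 = (-0.1929, +0.9812)
n_3 = (-0.9843, -0.1766)
n_4 = (+0.0179, -0.9998)
  (0,1): δ = 128.15°  ·
  (0,2): δ = 54.27°  ·
  (0,3): δ = 34.78°  ✓
  (0,4): δ = 115.63°  ·
  (1,2): δ = 106.12°  ·
  (1,3): δ = 17.07°  ✓
  (1,4): δ = 63.78°  ·
  (2,3): δ = 90.95°  ·
  (2,4): δ = 10.10°  ✓
  (3,4): δ = 99.15°  ·
antipodal pairs: 3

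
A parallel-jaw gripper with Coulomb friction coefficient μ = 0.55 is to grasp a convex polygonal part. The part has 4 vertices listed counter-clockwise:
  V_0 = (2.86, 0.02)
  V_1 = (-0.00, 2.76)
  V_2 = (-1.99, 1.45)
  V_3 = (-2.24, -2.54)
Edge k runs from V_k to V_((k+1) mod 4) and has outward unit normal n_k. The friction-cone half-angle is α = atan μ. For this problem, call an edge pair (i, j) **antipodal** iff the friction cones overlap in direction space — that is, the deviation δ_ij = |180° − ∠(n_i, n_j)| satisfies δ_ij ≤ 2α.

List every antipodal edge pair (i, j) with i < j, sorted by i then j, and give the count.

α = atan 0.55 = 28.81°;  2α = 57.62°
n_0 = (+0.6918, +0.7221)
n_1 = (-0.5498, +0.8353)
n_2 = (-0.9980, +0.0625)
n_3 = (+0.4486, -0.8937)
  (0,1): δ = 102.87°  ·
  (0,2): δ = 49.81°  ✓
  (0,3): δ = 70.43°  ·
  (1,2): δ = 126.94°  ·
  (1,3): δ = 6.70°  ✓
  (2,3): δ = 59.76°  ·
antipodal pairs: 2

count = 2; pairs: (0,2), (1,3)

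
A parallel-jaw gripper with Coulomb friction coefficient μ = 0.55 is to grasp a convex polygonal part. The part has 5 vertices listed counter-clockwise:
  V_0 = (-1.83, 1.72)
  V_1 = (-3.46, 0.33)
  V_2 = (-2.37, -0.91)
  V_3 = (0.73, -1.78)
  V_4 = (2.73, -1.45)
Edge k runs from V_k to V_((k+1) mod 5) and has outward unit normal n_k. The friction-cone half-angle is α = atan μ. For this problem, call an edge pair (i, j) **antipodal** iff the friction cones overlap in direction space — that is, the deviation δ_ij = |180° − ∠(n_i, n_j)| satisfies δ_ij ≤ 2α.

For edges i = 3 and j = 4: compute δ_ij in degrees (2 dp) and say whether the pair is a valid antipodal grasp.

α = atan 0.55 = 28.81°;  2α = 57.62°
edge 3: e_3 = (+2.00, +0.33);  n_3 = (+0.1628, -0.9867)
edge 4: e_4 = (-4.56, +3.17);  n_4 = (+0.5708, +0.8211)
∠(n_3, n_4) = 135.82°
δ = |180° − 135.82°| = 44.18°
44.18° ≤ 2α = 57.62°  →  valid

δ = 44.18°, valid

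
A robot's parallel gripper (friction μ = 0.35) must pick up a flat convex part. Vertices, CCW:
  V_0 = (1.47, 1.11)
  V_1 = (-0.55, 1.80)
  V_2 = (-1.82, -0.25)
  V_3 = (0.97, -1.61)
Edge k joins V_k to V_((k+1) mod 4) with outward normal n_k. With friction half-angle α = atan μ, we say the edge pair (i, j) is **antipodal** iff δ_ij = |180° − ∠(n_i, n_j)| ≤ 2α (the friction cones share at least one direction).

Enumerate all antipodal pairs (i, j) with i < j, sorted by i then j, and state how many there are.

α = atan 0.35 = 19.29°;  2α = 38.58°
n_0 = (+0.3232, +0.9463)
n_1 = (-0.8501, +0.5266)
n_2 = (-0.4382, -0.8989)
n_3 = (+0.9835, -0.1808)
  (0,1): δ = 102.92°  ·
  (0,2): δ = 7.13°  ✓
  (0,3): δ = 98.44°  ·
  (1,2): δ = 84.21°  ·
  (1,3): δ = 21.36°  ✓
  (2,3): δ = 74.43°  ·
antipodal pairs: 2

count = 2; pairs: (0,2), (1,3)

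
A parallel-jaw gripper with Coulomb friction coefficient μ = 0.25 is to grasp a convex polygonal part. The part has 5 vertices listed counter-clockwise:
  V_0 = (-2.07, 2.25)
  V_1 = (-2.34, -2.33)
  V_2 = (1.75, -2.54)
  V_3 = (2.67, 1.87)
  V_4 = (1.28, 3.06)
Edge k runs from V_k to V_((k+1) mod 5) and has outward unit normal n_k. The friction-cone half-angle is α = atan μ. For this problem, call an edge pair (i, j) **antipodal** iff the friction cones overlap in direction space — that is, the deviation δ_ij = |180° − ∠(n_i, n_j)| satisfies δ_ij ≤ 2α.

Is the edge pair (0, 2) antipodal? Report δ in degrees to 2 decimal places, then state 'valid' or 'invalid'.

α = atan 0.25 = 14.04°;  2α = 28.07°
edge 0: e_0 = (-0.27, -4.58);  n_0 = (-0.9983, +0.0588)
edge 2: e_2 = (+0.92, +4.41);  n_2 = (+0.9789, -0.2042)
∠(n_0, n_2) = 171.59°
δ = |180° − 171.59°| = 8.41°
8.41° ≤ 2α = 28.07°  →  valid

δ = 8.41°, valid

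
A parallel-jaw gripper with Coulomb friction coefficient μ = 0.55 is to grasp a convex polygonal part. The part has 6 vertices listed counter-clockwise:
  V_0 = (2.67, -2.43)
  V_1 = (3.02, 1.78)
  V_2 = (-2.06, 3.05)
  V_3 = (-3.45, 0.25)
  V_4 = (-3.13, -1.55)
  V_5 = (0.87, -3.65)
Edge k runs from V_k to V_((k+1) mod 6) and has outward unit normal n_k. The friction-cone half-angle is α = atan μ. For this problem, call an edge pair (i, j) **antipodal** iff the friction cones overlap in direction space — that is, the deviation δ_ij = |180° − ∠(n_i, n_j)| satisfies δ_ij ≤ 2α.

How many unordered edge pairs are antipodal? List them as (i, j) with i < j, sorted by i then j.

α = atan 0.55 = 28.81°;  2α = 57.62°
n_0 = (+0.9966, -0.0828)
n_1 = (+0.2425, +0.9701)
n_2 = (-0.8957, +0.4447)
n_3 = (-0.9846, -0.1750)
n_4 = (-0.4648, -0.8854)
n_5 = (+0.5611, -0.8278)
  (0,1): δ = 99.28°  ·
  (0,2): δ = 21.65°  ✓
  (0,3): δ = 14.83°  ✓
  (0,4): δ = 67.05°  ·
  (0,5): δ = 128.88°  ·
  (1,2): δ = 102.36°  ·
  (1,3): δ = 65.88°  ·
  (1,4): δ = 13.66°  ✓
  (1,5): δ = 48.16°  ✓
  (2,3): δ = 143.52°  ·
  (2,4): δ = 91.30°  ·
  (2,5): δ = 29.47°  ✓
  (3,4): δ = 127.78°  ·
  (3,5): δ = 65.95°  ·
  (4,5): δ = 118.17°  ·
antipodal pairs: 5

count = 5; pairs: (0,2), (0,3), (1,4), (1,5), (2,5)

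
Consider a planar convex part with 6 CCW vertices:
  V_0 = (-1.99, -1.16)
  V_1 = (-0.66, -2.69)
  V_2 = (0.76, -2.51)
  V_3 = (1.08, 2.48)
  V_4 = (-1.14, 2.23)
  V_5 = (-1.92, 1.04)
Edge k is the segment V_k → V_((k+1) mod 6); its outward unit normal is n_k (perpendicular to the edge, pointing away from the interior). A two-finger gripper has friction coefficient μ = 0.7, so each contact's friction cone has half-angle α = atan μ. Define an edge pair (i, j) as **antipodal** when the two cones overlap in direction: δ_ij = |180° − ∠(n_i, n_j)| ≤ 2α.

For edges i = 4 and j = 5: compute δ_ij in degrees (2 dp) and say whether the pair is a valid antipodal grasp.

α = atan 0.7 = 34.99°;  2α = 69.98°
edge 4: e_4 = (-0.78, -1.19);  n_4 = (-0.8364, +0.5482)
edge 5: e_5 = (-0.07, -2.20);  n_5 = (-0.9995, +0.0318)
∠(n_4, n_5) = 31.42°
δ = |180° − 31.42°| = 148.58°
148.58° > 2α = 69.98°  →  invalid

δ = 148.58°, invalid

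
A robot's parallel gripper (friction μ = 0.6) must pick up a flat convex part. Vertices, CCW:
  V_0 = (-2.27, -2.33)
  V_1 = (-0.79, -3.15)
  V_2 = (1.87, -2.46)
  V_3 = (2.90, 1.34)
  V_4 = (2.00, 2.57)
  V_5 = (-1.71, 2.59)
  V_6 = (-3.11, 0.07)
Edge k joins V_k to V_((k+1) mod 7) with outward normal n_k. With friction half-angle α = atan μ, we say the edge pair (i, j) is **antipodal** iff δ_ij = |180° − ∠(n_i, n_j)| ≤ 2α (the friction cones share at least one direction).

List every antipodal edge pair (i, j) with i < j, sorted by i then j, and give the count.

α = atan 0.6 = 30.96°;  2α = 61.93°
n_0 = (-0.4846, -0.8747)
n_1 = (+0.2511, -0.9680)
n_2 = (+0.9652, -0.2616)
n_3 = (+0.8070, +0.5905)
n_4 = (+0.0054, +1.0000)
n_5 = (-0.8742, +0.4856)
n_6 = (-0.9439, -0.3304)
  (0,1): δ = 136.47°  ·
  (0,2): δ = 76.18°  ·
  (0,3): δ = 24.82°  ✓
  (0,4): δ = 28.68°  ✓
  (0,5): δ = 89.93°  ·
  (0,6): δ = 138.28°  ·
  (1,2): δ = 119.71°  ·
  (1,3): δ = 68.35°  ·
  (1,4): δ = 14.85°  ✓
  (1,5): δ = 46.40°  ✓
  (1,6): δ = 94.75°  ·
  (2,3): δ = 128.64°  ·
  (2,4): δ = 75.14°  ·
  (2,5): δ = 13.89°  ✓
  (2,6): δ = 34.46°  ✓
  (3,4): δ = 126.50°  ·
  (3,5): δ = 65.25°  ·
  (3,6): δ = 16.90°  ✓
  (4,5): δ = 118.75°  ·
  (4,6): δ = 70.40°  ·
  (5,6): δ = 131.66°  ·
antipodal pairs: 7

count = 7; pairs: (0,3), (0,4), (1,4), (1,5), (2,5), (2,6), (3,6)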